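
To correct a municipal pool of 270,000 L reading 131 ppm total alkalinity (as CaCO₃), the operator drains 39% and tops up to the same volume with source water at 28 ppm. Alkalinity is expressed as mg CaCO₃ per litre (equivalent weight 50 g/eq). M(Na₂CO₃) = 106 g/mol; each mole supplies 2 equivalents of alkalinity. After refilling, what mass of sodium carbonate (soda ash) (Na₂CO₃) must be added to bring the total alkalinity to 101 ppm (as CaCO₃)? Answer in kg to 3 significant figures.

2.91 kg

After draining 39% and refilling: 131 × 0.61 + 28 × 0.39 = 90.83 ppm.
Deficit to target: 101 − 90.83 = 10.17 mg/L.
As CaCO₃: 10.17 mg/L × 270,000 L = 2746 g; ÷ 50 g/eq ÷ 2 = 27.46 mol Na₂CO₃.
Mass: 27.46 × 106 = 2911 g.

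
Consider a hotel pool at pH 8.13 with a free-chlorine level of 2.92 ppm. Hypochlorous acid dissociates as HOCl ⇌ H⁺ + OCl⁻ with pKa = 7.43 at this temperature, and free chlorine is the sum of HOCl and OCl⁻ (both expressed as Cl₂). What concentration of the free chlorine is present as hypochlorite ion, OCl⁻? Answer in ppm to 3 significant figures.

[OCl⁻]/[HOCl] = 10^(pH − pKa) = 10^(8.13 − 7.43) = 10^0.70 = 5.012.
Fraction as HOCl = 1 / (1 + 5.012) = 0.1663.
OCl⁻ = (1 − 0.1663) × 2.92 ppm = 2.434 ppm.

2.43 ppm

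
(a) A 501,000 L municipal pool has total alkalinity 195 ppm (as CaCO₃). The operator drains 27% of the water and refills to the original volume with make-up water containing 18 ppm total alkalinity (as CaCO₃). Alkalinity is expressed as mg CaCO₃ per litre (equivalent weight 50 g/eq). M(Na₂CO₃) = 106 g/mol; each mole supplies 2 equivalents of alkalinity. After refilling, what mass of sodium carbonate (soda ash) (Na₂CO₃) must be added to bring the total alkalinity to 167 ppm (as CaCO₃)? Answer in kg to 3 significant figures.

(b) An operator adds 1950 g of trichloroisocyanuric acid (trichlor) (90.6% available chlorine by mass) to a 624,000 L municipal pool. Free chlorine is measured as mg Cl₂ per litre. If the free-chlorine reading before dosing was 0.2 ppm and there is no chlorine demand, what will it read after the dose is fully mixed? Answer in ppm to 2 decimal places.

(a) 10.5 kg; (b) 3.03 ppm

(a) After draining 27% and refilling: 195 × 0.73 + 18 × 0.27 = 147.21 ppm.
(a) Deficit to target: 167 − 147.21 = 19.79 mg/L.
(a) As CaCO₃: 19.79 mg/L × 501,000 L = 9915 g; ÷ 50 g/eq ÷ 2 = 99.15 mol Na₂CO₃.
(a) Mass: 99.15 × 106 = 10,510 g.

(b) Available chlorine delivered: 1950 g × 0.906 = 1767 g as Cl₂.
(b) Concentration rise: 1767 g / 624,000 L = 2.831 mg/L = 2.83 ppm.
(b) Final FC: 0.2 + 2.83 = 3.03 ppm.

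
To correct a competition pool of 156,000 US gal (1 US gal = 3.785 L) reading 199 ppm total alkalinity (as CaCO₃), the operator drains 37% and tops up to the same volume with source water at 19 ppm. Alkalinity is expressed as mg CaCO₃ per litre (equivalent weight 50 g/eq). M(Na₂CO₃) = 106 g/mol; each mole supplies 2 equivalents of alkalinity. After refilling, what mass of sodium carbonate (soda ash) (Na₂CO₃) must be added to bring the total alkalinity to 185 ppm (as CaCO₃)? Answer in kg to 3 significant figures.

Volume: 156,000 US gal × 3.785 L/gal = 590,460 L.
After draining 37% and refilling: 199 × 0.63 + 19 × 0.37 = 132.4 ppm.
Deficit to target: 185 − 132.4 = 52.6 mg/L.
As CaCO₃: 52.6 mg/L × 590,460 L = 31,060 g; ÷ 50 g/eq ÷ 2 = 310.6 mol Na₂CO₃.
Mass: 310.6 × 106 = 32,920 g.

32.9 kg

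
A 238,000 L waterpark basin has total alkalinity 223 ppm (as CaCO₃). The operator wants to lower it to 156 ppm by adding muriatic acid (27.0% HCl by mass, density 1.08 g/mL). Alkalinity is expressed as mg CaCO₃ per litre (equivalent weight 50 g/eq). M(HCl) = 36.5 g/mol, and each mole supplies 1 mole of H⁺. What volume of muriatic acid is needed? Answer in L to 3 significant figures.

Alkalinity to neutralize: (223 − 156) = 67 mg/L as CaCO₃ × 238,000 L = 15,950 g as CaCO₃.
Equivalents of H⁺ required: 15,950 ÷ 50 g/eq = 318.9 eq = 318.9 mol HCl.
Mass of HCl: 318.9 × 36.5 = 11,640 g.
Mass of 27.0% solution: 11,640 / 0.27 = 43,110 g.
Volume: 43,110 g ÷ 1.08 g/mL = 39,920 mL.

39.9 L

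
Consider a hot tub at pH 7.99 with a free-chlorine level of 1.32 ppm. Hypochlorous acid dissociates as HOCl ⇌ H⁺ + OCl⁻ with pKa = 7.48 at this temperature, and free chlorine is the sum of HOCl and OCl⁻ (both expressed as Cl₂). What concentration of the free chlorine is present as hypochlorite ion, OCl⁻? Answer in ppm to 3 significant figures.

[OCl⁻]/[HOCl] = 10^(pH − pKa) = 10^(7.99 − 7.48) = 10^0.51 = 3.236.
Fraction as HOCl = 1 / (1 + 3.236) = 0.2361.
OCl⁻ = (1 − 0.2361) × 1.32 ppm = 1.008 ppm.

1.01 ppm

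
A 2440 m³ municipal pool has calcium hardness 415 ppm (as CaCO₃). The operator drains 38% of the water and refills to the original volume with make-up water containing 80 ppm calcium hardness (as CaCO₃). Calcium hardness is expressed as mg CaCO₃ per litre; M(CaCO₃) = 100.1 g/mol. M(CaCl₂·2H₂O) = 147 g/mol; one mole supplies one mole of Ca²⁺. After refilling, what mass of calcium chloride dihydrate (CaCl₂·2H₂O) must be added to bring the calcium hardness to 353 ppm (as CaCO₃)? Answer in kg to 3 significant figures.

234 kg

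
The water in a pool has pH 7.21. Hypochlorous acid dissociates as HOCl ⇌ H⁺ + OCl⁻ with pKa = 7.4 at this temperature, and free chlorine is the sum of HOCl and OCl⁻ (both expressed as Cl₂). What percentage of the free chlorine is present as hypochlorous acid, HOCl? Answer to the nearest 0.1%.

[OCl⁻]/[HOCl] = 10^(pH − pKa) = 10^(7.21 − 7.4) = 10^-0.19 = 0.6457.
Fraction as HOCl = 1 / (1 + 0.6457) = 0.6077.

60.8%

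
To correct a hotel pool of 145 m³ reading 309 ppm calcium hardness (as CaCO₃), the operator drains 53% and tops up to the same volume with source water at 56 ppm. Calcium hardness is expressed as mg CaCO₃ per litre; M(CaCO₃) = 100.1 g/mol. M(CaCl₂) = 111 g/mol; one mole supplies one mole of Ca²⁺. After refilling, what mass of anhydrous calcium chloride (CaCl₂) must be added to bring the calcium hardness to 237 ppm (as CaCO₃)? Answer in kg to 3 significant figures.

9.98 kg

Volume: 145 m³ = 145,000 L.
After draining 53% and refilling: 309 × 0.47 + 56 × 0.53 = 174.91 ppm.
Deficit to target: 237 − 174.91 = 62.09 mg/L.
As CaCO₃: 62.09 mg/L × 145,000 L = 9003 g; ÷ 100.1 = 89.94 mol Ca²⁺.
Mass: 89.94 × 111 = 9983 g.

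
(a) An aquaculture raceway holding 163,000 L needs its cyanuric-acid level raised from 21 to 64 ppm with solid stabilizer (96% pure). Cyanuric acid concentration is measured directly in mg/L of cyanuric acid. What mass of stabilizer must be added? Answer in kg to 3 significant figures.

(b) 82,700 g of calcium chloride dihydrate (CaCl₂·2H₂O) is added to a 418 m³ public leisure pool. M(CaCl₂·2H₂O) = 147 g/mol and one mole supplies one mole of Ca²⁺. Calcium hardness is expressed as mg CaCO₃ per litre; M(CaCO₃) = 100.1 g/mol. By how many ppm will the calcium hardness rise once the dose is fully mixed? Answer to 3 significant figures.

(a) 7.30 kg; (b) 135 ppm

(a) CYA to add: (64 − 21) = 43 mg/L × 163,000 L = 7009 g cyanuric acid.
(a) At 96% purity: 7009 / 0.96 = 7301 g product.

(b) Volume: 418 m³ = 418,000 L.
(b) Moles of Ca²⁺: 82,700 g ÷ 147 g/mol = 562.6 mol.
(b) As CaCO₃: 562.6 mol × 100.1 g/mol = 56,310 g.
(b) Rise: 56,310 g / 418,000 L × 1000 = 134.7 mg/L.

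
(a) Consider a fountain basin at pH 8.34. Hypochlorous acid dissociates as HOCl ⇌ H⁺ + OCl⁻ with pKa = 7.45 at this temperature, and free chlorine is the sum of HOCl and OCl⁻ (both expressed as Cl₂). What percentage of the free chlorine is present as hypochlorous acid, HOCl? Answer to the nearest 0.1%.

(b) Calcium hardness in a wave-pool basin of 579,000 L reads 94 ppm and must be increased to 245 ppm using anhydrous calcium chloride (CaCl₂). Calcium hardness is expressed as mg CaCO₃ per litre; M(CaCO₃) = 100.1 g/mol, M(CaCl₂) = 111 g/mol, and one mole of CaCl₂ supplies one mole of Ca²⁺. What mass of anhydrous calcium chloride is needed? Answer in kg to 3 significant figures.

(a) [OCl⁻]/[HOCl] = 10^(pH − pKa) = 10^(8.34 − 7.45) = 10^0.89 = 7.762.
(a) Fraction as HOCl = 1 / (1 + 7.762) = 0.1141.

(b) Hardness to add: (245 − 94) = 151 mg/L as CaCO₃ × 579,000 L = 87,430 g as CaCO₃.
(b) Moles of Ca²⁺ (1 mol Ca²⁺ ≡ 1 mol CaCO₃): 87,430 / 100.1 g/mol = 873.4 mol.
(b) Mass of CaCl₂: 873.4 × 111 = 96,950 g.

(a) 11.4%; (b) 96.9 kg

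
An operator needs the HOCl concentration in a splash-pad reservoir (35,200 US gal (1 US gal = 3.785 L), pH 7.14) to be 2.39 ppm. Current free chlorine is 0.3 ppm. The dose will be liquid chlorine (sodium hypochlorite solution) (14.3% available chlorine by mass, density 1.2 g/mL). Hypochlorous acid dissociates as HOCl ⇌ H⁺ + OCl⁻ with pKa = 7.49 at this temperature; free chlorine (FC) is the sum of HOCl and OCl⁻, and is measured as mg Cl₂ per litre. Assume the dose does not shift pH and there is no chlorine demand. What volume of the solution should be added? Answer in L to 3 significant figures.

2.45 L

Volume: 35,200 US gal × 3.785 L/gal = 133,232 L.
[OCl⁻]/[HOCl] = 10^(pH − pKa) = 10^(7.14 − 7.49) = 0.4467; fraction as HOCl = 1/(1 + 0.4467) = 0.6912.
Free chlorine required for 2.39 ppm HOCl: 2.39 / 0.6912 = 3.458 ppm.
FC to add: 3.458 − 0.3 = 3.158 mg/L as Cl₂.
Cl₂ equivalent: 3.158 mg/L × 133,232 L = 420.7 g.
Product at 14.3% available Cl: 420.7 / 0.143 = 2942 g.
Volume: 2942 g ÷ 1.2 g/mL = 2452 mL.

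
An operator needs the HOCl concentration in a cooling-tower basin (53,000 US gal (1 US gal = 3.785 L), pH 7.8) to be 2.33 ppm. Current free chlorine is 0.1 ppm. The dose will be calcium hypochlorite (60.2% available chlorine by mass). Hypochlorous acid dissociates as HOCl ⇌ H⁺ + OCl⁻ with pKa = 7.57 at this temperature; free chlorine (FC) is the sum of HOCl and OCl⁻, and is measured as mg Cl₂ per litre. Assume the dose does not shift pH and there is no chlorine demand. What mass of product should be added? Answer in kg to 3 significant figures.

2.06 kg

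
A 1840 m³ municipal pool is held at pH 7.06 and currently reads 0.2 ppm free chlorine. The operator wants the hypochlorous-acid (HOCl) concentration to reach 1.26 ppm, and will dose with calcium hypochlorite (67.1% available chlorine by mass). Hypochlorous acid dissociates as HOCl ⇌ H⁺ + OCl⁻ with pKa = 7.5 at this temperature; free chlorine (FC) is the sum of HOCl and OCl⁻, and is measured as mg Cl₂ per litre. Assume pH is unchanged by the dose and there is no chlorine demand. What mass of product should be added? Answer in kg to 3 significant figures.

Volume: 1840 m³ = 1,840,000 L.
[OCl⁻]/[HOCl] = 10^(pH − pKa) = 10^(7.06 − 7.5) = 0.3631; fraction as HOCl = 1/(1 + 0.3631) = 0.7336.
Free chlorine required for 1.26 ppm HOCl: 1.26 / 0.7336 = 1.717 ppm.
FC to add: 1.717 − 0.2 = 1.517 mg/L as Cl₂.
Cl₂ equivalent: 1.517 mg/L × 1,840,000 L = 2792 g.
Product at 67.1% available Cl: 2792 / 0.671 = 4161 g.

4.16 kg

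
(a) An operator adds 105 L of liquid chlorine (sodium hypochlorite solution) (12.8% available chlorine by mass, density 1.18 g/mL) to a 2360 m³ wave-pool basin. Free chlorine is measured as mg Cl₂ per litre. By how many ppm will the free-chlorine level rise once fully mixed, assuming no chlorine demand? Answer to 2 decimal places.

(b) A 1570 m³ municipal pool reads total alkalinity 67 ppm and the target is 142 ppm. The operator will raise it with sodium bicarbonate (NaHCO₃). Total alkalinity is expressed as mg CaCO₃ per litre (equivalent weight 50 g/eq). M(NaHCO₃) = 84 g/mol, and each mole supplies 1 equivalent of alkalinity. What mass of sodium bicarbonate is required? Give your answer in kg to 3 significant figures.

(a) 6.72 ppm; (b) 198 kg

(a) Volume: 2360 m³ = 2,360,000 L.
(a) Mass of solution: 105 L × 1000 mL/L × 1.18 g/mL = 123,900 g.
(a) Available chlorine delivered: 123,900 g × 0.128 = 15,860 g as Cl₂.
(a) Concentration rise: 15,860 g / 2,360,000 L = 6.72 mg/L = 6.72 ppm.

(b) Volume: 1570 m³ = 1,570,000 L.
(b) Alkalinity to add: (142 − 67) = 75 mg/L as CaCO₃ × 1,570,000 L = 117,800 g as CaCO₃.
(b) Equivalents: 117,800 g ÷ 50 g/eq = 2355 eq.
(b) NaHCO₃ supplies 1 eq per mole → 2355 mol.
(b) Mass: 2355 mol × 84 g/mol = 197,800 g.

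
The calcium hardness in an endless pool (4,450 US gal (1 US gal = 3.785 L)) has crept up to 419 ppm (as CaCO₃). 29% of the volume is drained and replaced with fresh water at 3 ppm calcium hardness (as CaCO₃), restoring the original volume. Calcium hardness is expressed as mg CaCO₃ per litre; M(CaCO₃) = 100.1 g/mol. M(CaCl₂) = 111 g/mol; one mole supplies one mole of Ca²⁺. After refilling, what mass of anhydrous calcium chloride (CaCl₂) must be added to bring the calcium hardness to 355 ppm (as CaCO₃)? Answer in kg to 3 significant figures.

Volume: 4,450 US gal × 3.785 L/gal = 16,843 L.
After draining 29% and refilling: 419 × 0.71 + 3 × 0.29 = 298.36 ppm.
Deficit to target: 355 − 298.36 = 56.64 mg/L.
As CaCO₃: 56.64 mg/L × 16,843 L = 954 g; ÷ 100.1 = 9.53 mol Ca²⁺.
Mass: 9.53 × 111 = 1058 g.

1.06 kg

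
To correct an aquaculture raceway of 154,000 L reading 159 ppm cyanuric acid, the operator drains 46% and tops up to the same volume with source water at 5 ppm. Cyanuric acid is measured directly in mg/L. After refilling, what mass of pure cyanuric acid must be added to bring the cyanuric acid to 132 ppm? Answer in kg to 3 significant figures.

6.75 kg

After draining 46% and refilling: 159 × 0.54 + 5 × 0.46 = 88.16 ppm.
Deficit to target: 132 − 88.16 = 43.84 mg/L.
Mass: 43.84 mg/L × 154,000 L = 6751 g cyanuric acid.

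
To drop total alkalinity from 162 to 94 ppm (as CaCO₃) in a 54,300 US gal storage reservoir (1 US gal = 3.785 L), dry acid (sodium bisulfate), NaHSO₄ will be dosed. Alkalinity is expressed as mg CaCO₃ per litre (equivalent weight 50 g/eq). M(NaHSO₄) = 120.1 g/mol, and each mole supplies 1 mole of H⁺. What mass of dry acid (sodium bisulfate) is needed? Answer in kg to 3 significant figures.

33.6 kg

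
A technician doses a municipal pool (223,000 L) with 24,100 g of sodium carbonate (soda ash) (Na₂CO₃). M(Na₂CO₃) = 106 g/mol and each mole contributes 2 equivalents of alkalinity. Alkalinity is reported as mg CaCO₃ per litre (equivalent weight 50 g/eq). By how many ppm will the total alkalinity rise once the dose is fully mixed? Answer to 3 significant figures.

Moles of Na₂CO₃: 24,100 g ÷ 106 g/mol = 227.4 mol → 454.7 eq of alkalinity.
As CaCO₃: 454.7 eq × 50 g/eq = 22,740 g.
Rise: 22,740 g / 223,000 L × 1000 = 102 mg/L.

102 ppm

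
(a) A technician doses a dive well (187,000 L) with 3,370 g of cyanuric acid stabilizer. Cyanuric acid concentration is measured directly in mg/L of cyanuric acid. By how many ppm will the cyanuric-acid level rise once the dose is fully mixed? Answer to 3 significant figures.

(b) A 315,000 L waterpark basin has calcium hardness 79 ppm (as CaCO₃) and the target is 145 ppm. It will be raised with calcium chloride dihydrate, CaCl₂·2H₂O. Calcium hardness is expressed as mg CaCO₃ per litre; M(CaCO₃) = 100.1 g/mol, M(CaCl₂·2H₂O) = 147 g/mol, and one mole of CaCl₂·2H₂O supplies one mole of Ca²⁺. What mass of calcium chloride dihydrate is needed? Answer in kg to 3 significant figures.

(a) Rise: 3,370 g / 187,000 L × 1000 = 18.02 mg/L.

(b) Hardness to add: (145 − 79) = 66 mg/L as CaCO₃ × 315,000 L = 20,790 g as CaCO₃.
(b) Moles of Ca²⁺ (1 mol Ca²⁺ ≡ 1 mol CaCO₃): 20,790 / 100.1 g/mol = 207.7 mol.
(b) Mass of CaCl₂·2H₂O: 207.7 × 147 = 30,530 g.

(a) 18.0 ppm; (b) 30.5 kg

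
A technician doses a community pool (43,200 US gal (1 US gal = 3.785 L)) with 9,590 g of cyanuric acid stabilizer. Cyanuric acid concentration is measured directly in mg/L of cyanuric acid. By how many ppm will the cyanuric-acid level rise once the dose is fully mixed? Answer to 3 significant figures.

Volume: 43,200 US gal × 3.785 L/gal = 163,512 L.
Rise: 9,590 g / 163,512 L × 1000 = 58.65 mg/L.

58.7 ppm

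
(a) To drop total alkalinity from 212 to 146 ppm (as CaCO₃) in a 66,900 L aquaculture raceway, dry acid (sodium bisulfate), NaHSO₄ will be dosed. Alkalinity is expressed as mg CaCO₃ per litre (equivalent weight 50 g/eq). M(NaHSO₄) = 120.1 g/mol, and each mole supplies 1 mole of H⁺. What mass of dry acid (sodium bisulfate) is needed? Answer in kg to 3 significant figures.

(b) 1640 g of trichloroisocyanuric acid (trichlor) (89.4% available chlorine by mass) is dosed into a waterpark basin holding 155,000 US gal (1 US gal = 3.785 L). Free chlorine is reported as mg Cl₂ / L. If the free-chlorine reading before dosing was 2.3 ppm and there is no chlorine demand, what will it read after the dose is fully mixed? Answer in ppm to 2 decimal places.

(a) 10.6 kg; (b) 4.80 ppm

(a) Alkalinity to neutralize: (212 − 146) = 66 mg/L as CaCO₃ × 66,900 L = 4415 g as CaCO₃.
(a) Equivalents of H⁺ required: 4415 ÷ 50 g/eq = 88.31 eq = 88.31 mol NaHSO₄.
(a) Mass of NaHSO₄: 88.31 × 120.1 = 10,610 g.

(b) Volume: 155,000 US gal × 3.785 L/gal = 586,675 L.
(b) Available chlorine delivered: 1640 g × 0.894 = 1466 g as Cl₂.
(b) Concentration rise: 1466 g / 586,675 L = 2.499 mg/L = 2.50 ppm.
(b) Final FC: 2.3 + 2.50 = 4.80 ppm.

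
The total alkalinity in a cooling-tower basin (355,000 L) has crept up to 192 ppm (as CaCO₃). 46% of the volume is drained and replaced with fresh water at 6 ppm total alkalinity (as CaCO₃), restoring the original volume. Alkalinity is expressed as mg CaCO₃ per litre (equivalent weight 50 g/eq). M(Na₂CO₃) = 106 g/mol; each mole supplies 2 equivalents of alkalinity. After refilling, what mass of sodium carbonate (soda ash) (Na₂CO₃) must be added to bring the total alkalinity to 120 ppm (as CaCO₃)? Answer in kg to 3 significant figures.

5.10 kg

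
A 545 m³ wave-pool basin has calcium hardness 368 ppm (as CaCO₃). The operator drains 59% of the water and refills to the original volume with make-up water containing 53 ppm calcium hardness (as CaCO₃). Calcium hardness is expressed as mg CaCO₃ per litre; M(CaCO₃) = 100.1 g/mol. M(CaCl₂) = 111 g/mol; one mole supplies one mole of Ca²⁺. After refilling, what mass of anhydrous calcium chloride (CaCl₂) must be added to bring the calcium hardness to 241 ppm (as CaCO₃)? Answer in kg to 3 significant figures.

35.6 kg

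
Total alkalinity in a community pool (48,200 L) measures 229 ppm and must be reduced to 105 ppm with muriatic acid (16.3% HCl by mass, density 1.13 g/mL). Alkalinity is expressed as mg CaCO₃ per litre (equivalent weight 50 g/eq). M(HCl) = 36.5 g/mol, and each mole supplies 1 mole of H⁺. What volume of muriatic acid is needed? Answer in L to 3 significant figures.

Alkalinity to neutralize: (229 − 105) = 124 mg/L as CaCO₃ × 48,200 L = 5977 g as CaCO₃.
Equivalents of H⁺ required: 5977 ÷ 50 g/eq = 119.5 eq = 119.5 mol HCl.
Mass of HCl: 119.5 × 36.5 = 4363 g.
Mass of 16.3% solution: 4363 / 0.163 = 26,770 g.
Volume: 26,770 g ÷ 1.13 g/mL = 23,690 mL.

23.7 L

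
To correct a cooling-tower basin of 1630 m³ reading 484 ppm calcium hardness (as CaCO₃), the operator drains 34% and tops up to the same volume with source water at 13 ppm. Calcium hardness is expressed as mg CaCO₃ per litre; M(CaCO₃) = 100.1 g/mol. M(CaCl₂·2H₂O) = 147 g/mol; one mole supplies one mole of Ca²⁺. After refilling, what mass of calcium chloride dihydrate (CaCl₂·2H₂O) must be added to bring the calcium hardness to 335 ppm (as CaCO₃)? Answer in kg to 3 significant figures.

Volume: 1630 m³ = 1,630,000 L.
After draining 34% and refilling: 484 × 0.66 + 13 × 0.34 = 323.86 ppm.
Deficit to target: 335 − 323.86 = 11.14 mg/L.
As CaCO₃: 11.14 mg/L × 1,630,000 L = 18,160 g; ÷ 100.1 = 181.4 mol Ca²⁺.
Mass: 181.4 × 147 = 26,670 g.

26.7 kg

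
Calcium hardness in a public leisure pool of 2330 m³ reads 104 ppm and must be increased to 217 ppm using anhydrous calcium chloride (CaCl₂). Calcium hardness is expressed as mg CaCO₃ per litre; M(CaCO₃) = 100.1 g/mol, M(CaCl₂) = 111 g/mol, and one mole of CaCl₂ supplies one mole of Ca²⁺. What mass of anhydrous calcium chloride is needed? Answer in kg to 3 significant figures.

Volume: 2330 m³ = 2,330,000 L.
Hardness to add: (217 − 104) = 113 mg/L as CaCO₃ × 2,330,000 L = 263,300 g as CaCO₃.
Moles of Ca²⁺ (1 mol Ca²⁺ ≡ 1 mol CaCO₃): 263,300 / 100.1 g/mol = 2630 mol.
Mass of CaCl₂: 2630 × 111 = 292,000 g.

292 kg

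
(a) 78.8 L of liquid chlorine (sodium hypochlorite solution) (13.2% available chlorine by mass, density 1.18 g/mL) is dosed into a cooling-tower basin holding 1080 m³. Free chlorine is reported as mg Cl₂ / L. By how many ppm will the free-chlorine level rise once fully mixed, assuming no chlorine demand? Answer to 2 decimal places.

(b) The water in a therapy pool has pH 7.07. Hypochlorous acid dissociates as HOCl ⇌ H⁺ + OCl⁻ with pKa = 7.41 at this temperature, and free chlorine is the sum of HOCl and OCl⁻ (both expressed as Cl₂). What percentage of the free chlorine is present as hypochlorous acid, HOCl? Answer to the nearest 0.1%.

(a) 11.36 ppm; (b) 68.6%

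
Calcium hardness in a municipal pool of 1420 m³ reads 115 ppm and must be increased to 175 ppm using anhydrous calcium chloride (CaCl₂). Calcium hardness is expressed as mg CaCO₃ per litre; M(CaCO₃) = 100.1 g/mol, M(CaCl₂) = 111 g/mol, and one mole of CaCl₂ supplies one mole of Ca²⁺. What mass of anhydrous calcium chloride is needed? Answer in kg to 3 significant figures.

94.5 kg

Volume: 1420 m³ = 1,420,000 L.
Hardness to add: (175 − 115) = 60 mg/L as CaCO₃ × 1,420,000 L = 85,200 g as CaCO₃.
Moles of Ca²⁺ (1 mol Ca²⁺ ≡ 1 mol CaCO₃): 85,200 / 100.1 g/mol = 851.1 mol.
Mass of CaCl₂: 851.1 × 111 = 94,480 g.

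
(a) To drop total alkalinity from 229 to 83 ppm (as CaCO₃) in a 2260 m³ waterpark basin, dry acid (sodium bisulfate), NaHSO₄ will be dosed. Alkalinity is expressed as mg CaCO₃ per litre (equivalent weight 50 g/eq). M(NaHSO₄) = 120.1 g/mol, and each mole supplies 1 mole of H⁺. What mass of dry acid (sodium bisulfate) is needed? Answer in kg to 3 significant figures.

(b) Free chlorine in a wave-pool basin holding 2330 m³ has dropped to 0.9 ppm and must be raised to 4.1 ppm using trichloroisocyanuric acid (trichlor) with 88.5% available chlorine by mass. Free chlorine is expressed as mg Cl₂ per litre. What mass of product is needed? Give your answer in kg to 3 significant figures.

(a) 793 kg; (b) 8.42 kg

(a) Volume: 2260 m³ = 2,260,000 L.
(a) Alkalinity to neutralize: (229 − 83) = 146 mg/L as CaCO₃ × 2,260,000 L = 330,000 g as CaCO₃.
(a) Equivalents of H⁺ required: 330,000 ÷ 50 g/eq = 6599 eq = 6599 mol NaHSO₄.
(a) Mass of NaHSO₄: 6599 × 120.1 = 792,600 g.

(b) Volume: 2330 m³ = 2,330,000 L.
(b) Chlorine deficit: 4.1 − 0.9 = 3.2 ppm = 3.2 mg/L as Cl₂.
(b) Cl₂ equivalent needed: 3.2 mg/L × 2,330,000 L = 7,456,000 mg = 7456 g.
(b) Product at 88.5% available chlorine: 7456 / 0.885 = 8425 g.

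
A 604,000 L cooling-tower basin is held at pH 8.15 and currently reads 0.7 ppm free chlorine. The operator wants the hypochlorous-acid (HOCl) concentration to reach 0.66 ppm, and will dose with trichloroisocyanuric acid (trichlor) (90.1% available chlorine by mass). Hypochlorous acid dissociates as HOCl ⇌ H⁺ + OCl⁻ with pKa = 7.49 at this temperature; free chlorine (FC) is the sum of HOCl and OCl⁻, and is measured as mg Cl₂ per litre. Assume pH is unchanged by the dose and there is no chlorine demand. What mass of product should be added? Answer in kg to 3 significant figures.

2.00 kg

[OCl⁻]/[HOCl] = 10^(pH − pKa) = 10^(8.15 − 7.49) = 4.571; fraction as HOCl = 1/(1 + 4.571) = 0.1795.
Free chlorine required for 0.66 ppm HOCl: 0.66 / 0.1795 = 3.677 ppm.
FC to add: 3.677 − 0.7 = 2.977 mg/L as Cl₂.
Cl₂ equivalent: 2.977 mg/L × 604,000 L = 1798 g.
Product at 90.1% available Cl: 1798 / 0.901 = 1996 g.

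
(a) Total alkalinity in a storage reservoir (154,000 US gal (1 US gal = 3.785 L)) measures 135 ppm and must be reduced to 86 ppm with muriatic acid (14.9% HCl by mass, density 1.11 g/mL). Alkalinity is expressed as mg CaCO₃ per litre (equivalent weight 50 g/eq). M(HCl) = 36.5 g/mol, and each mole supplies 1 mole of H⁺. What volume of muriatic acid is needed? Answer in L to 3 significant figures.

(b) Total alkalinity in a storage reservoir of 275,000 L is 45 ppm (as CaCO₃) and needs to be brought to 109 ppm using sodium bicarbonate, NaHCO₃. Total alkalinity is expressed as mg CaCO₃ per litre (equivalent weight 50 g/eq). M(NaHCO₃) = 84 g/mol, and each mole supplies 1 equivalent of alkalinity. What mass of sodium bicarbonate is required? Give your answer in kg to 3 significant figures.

(a) Volume: 154,000 US gal × 3.785 L/gal = 582,890 L.
(a) Alkalinity to neutralize: (135 − 86) = 49 mg/L as CaCO₃ × 582,890 L = 28,560 g as CaCO₃.
(a) Equivalents of H⁺ required: 28,560 ÷ 50 g/eq = 571.2 eq = 571.2 mol HCl.
(a) Mass of HCl: 571.2 × 36.5 = 20,850 g.
(a) Mass of 14.9% solution: 20,850 / 0.149 = 139,900 g.
(a) Volume: 139,900 g ÷ 1.11 g/mL = 126,100 mL.

(b) Alkalinity to add: (109 − 45) = 64 mg/L as CaCO₃ × 275,000 L = 17,600 g as CaCO₃.
(b) Equivalents: 17,600 g ÷ 50 g/eq = 352 eq.
(b) NaHCO₃ supplies 1 eq per mole → 352 mol.
(b) Mass: 352 mol × 84 g/mol = 29,570 g.

(a) 126 L; (b) 29.6 kg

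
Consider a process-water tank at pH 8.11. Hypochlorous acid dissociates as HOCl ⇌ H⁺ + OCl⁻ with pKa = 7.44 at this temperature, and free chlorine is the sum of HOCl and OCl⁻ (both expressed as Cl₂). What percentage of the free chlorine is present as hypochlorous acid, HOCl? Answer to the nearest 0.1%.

17.6%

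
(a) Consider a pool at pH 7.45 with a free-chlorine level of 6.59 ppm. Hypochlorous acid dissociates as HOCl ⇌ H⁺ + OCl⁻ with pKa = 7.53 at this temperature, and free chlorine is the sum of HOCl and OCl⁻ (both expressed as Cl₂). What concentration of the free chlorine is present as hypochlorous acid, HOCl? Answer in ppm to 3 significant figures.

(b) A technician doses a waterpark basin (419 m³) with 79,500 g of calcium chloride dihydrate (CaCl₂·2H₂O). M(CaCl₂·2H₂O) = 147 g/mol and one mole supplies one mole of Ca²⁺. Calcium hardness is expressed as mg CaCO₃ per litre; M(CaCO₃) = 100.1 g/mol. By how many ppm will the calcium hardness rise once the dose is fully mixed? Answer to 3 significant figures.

(a) 3.60 ppm; (b) 129 ppm

(a) [OCl⁻]/[HOCl] = 10^(pH − pKa) = 10^(7.45 − 7.53) = 10^-0.08 = 0.8318.
(a) Fraction as HOCl = 1 / (1 + 0.8318) = 0.5459.
(a) HOCl = 0.5459 × 6.59 ppm = 3.598 ppm.

(b) Volume: 419 m³ = 419,000 L.
(b) Moles of Ca²⁺: 79,500 g ÷ 147 g/mol = 540.8 mol.
(b) As CaCO₃: 540.8 mol × 100.1 g/mol = 54,140 g.
(b) Rise: 54,140 g / 419,000 L × 1000 = 129.2 mg/L.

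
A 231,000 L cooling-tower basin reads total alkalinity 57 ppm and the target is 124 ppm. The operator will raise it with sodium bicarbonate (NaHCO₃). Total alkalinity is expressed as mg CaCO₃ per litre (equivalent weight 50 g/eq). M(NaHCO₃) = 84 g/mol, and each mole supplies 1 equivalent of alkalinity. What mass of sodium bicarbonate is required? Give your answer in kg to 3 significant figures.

Alkalinity to add: (124 − 57) = 67 mg/L as CaCO₃ × 231,000 L = 15,480 g as CaCO₃.
Equivalents: 15,480 g ÷ 50 g/eq = 309.5 eq.
NaHCO₃ supplies 1 eq per mole → 309.5 mol.
Mass: 309.5 mol × 84 g/mol = 26,000 g.

26.0 kg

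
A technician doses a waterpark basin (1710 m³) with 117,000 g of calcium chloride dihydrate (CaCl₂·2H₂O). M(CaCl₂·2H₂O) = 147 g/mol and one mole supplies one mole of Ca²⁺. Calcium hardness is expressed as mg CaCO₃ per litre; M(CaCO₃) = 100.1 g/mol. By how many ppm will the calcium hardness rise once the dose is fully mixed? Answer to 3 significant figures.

46.6 ppm

Volume: 1710 m³ = 1,710,000 L.
Moles of Ca²⁺: 117,000 g ÷ 147 g/mol = 795.9 mol.
As CaCO₃: 795.9 mol × 100.1 g/mol = 79,670 g.
Rise: 79,670 g / 1,710,000 L × 1000 = 46.59 mg/L.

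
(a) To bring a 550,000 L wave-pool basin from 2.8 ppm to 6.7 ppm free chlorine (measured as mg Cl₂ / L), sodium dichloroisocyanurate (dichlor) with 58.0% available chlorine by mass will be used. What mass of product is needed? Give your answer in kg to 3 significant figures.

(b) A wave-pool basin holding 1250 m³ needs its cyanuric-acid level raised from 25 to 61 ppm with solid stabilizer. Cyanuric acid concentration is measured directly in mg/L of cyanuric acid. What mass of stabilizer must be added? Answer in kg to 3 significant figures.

(a) Chlorine deficit: 6.7 − 2.8 = 3.9 ppm = 3.9 mg/L as Cl₂.
(a) Cl₂ equivalent needed: 3.9 mg/L × 550,000 L = 2,145,000 mg = 2145 g.
(a) Product at 58.0% available chlorine: 2145 / 0.58 = 3698 g.

(b) Volume: 1250 m³ = 1,250,000 L.
(b) CYA to add: (61 − 25) = 36 mg/L × 1,250,000 L = 45,000 g cyanuric acid.

(a) 3.70 kg; (b) 45.0 kg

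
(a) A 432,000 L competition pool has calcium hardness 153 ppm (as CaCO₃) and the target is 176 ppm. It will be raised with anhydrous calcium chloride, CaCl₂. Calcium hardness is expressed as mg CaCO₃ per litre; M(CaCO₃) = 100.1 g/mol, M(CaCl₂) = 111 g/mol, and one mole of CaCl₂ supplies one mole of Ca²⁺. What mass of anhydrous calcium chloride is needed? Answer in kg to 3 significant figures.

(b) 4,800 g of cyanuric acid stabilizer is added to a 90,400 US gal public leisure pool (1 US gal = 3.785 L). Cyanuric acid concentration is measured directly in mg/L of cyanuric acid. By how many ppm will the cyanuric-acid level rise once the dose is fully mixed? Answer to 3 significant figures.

(a) 11.0 kg; (b) 14.0 ppm

(a) Hardness to add: (176 − 153) = 23 mg/L as CaCO₃ × 432,000 L = 9936 g as CaCO₃.
(a) Moles of Ca²⁺ (1 mol Ca²⁺ ≡ 1 mol CaCO₃): 9936 / 100.1 g/mol = 99.26 mol.
(a) Mass of CaCl₂: 99.26 × 111 = 11,020 g.

(b) Volume: 90,400 US gal × 3.785 L/gal = 342,164 L.
(b) Rise: 4,800 g / 342,164 L × 1000 = 14.03 mg/L.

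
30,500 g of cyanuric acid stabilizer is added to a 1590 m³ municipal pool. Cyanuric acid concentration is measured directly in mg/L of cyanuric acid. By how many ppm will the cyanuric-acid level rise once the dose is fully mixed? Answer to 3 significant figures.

19.2 ppm

Volume: 1590 m³ = 1,590,000 L.
Rise: 30,500 g / 1,590,000 L × 1000 = 19.18 mg/L.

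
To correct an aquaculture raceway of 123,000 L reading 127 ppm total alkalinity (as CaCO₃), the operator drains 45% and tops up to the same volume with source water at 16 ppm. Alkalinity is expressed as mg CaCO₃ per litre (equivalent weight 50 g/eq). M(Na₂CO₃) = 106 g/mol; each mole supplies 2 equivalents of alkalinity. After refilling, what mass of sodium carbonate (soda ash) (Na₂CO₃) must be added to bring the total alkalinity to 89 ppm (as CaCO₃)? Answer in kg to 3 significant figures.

After draining 45% and refilling: 127 × 0.55 + 16 × 0.45 = 77.05 ppm.
Deficit to target: 89 − 77.05 = 11.95 mg/L.
As CaCO₃: 11.95 mg/L × 123,000 L = 1470 g; ÷ 50 g/eq ÷ 2 = 14.7 mol Na₂CO₃.
Mass: 14.7 × 106 = 1558 g.

1.56 kg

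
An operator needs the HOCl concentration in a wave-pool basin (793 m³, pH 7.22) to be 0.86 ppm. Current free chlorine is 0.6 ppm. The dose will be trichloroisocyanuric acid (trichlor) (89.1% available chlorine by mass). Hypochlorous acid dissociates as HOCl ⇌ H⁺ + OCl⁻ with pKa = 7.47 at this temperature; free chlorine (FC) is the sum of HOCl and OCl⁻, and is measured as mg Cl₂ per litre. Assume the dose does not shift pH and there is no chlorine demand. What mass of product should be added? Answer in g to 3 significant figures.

Volume: 793 m³ = 793,000 L.
[OCl⁻]/[HOCl] = 10^(pH − pKa) = 10^(7.22 − 7.47) = 0.5623; fraction as HOCl = 1/(1 + 0.5623) = 0.6401.
Free chlorine required for 0.86 ppm HOCl: 0.86 / 0.6401 = 1.344 ppm.
FC to add: 1.344 − 0.6 = 0.7436 mg/L as Cl₂.
Cl₂ equivalent: 0.7436 mg/L × 793,000 L = 589.7 g.
Product at 89.1% available Cl: 589.7 / 0.891 = 661.8 g.

662 g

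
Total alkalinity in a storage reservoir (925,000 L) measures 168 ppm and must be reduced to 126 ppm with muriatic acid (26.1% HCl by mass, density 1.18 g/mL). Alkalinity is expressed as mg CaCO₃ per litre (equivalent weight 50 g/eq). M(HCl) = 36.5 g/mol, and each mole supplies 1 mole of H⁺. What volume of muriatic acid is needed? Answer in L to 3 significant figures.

92.1 L

Alkalinity to neutralize: (168 − 126) = 42 mg/L as CaCO₃ × 925,000 L = 38,850 g as CaCO₃.
Equivalents of H⁺ required: 38,850 ÷ 50 g/eq = 777 eq = 777 mol HCl.
Mass of HCl: 777 × 36.5 = 28,360 g.
Mass of 26.1% solution: 28,360 / 0.261 = 108,700 g.
Volume: 108,700 g ÷ 1.18 g/mL = 92,090 mL.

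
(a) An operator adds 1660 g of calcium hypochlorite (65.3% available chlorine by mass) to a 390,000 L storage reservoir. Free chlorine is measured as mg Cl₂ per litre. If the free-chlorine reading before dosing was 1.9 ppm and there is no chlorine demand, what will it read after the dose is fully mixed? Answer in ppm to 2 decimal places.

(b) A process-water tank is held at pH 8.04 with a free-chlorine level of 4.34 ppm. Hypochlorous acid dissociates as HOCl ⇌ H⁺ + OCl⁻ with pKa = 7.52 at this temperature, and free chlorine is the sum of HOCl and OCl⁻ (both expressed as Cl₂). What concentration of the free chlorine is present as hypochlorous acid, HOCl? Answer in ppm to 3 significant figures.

(a) Available chlorine delivered: 1660 g × 0.653 = 1084 g as Cl₂.
(a) Concentration rise: 1084 g / 390,000 L = 2.779 mg/L = 2.78 ppm.
(a) Final FC: 1.9 + 2.78 = 4.68 ppm.

(b) [OCl⁻]/[HOCl] = 10^(pH − pKa) = 10^(8.04 − 7.52) = 10^0.52 = 3.311.
(b) Fraction as HOCl = 1 / (1 + 3.311) = 0.2319.
(b) HOCl = 0.2319 × 4.34 ppm = 1.007 ppm.

(a) 4.68 ppm; (b) 1.01 ppm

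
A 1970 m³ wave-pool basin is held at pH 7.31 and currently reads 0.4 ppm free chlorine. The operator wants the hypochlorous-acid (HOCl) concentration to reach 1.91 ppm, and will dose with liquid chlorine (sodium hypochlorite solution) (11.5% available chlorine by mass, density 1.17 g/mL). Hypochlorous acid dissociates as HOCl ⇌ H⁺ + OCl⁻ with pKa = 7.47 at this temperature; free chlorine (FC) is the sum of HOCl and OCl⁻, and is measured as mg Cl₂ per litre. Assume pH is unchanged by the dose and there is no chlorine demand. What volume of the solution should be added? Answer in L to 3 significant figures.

Volume: 1970 m³ = 1,970,000 L.
[OCl⁻]/[HOCl] = 10^(pH − pKa) = 10^(7.31 − 7.47) = 0.6918; fraction as HOCl = 1/(1 + 0.6918) = 0.5911.
Free chlorine required for 1.91 ppm HOCl: 1.91 / 0.5911 = 3.231 ppm.
FC to add: 3.231 − 0.4 = 2.831 mg/L as Cl₂.
Cl₂ equivalent: 2.831 mg/L × 1,970,000 L = 5578 g.
Product at 11.5% available Cl: 5578 / 0.115 = 48,500 g.
Volume: 48,500 g ÷ 1.17 g/mL = 41,460 mL.

41.5 L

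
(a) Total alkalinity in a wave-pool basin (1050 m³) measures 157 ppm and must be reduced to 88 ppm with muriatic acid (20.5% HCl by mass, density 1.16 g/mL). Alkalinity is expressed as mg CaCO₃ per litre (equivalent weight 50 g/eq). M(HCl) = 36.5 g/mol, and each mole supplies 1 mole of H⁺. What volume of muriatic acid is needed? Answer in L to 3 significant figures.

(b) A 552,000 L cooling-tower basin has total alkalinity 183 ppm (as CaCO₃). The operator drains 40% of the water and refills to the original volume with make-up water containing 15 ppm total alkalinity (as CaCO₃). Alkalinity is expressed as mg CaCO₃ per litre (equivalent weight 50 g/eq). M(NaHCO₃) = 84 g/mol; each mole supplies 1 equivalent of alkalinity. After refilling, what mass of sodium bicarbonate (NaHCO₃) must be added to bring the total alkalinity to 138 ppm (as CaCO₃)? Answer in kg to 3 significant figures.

(a) Volume: 1050 m³ = 1,050,000 L.
(a) Alkalinity to neutralize: (157 − 88) = 69 mg/L as CaCO₃ × 1,050,000 L = 72,450 g as CaCO₃.
(a) Equivalents of H⁺ required: 72,450 ÷ 50 g/eq = 1449 eq = 1449 mol HCl.
(a) Mass of HCl: 1449 × 36.5 = 52,890 g.
(a) Mass of 20.5% solution: 52,890 / 0.205 = 258,000 g.
(a) Volume: 258,000 g ÷ 1.16 g/mL = 222,400 mL.

(b) After draining 40% and refilling: 183 × 0.60 + 15 × 0.40 = 115.8 ppm.
(b) Deficit to target: 138 − 115.8 = 22.2 mg/L.
(b) As CaCO₃: 22.2 mg/L × 552,000 L = 12,250 g; ÷ 50 g/eq ÷ 1 = 245.1 mol NaHCO₃.
(b) Mass: 245.1 × 84 = 20,590 g.

(a) 222 L; (b) 20.6 kg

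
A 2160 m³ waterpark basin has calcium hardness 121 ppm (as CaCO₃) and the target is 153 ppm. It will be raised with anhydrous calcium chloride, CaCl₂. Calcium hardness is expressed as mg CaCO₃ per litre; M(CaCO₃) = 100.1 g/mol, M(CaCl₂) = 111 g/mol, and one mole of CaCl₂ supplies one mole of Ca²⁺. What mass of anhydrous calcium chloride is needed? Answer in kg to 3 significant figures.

76.6 kg

Volume: 2160 m³ = 2,160,000 L.
Hardness to add: (153 − 121) = 32 mg/L as CaCO₃ × 2,160,000 L = 69,120 g as CaCO₃.
Moles of Ca²⁺ (1 mol Ca²⁺ ≡ 1 mol CaCO₃): 69,120 / 100.1 g/mol = 690.5 mol.
Mass of CaCl₂: 690.5 × 111 = 76,650 g.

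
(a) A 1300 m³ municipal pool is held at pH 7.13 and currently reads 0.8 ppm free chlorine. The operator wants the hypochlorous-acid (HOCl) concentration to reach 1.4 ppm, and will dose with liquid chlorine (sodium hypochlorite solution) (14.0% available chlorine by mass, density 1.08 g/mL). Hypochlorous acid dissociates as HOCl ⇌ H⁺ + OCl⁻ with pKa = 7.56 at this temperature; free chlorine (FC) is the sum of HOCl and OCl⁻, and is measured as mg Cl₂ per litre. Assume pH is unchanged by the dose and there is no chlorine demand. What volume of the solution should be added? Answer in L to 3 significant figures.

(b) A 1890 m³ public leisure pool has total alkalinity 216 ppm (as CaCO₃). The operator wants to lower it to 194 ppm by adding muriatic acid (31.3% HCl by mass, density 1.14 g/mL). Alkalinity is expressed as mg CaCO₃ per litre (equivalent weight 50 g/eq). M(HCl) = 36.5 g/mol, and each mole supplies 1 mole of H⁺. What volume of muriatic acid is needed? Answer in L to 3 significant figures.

(a) Volume: 1300 m³ = 1,300,000 L.
(a) [OCl⁻]/[HOCl] = 10^(pH − pKa) = 10^(7.13 − 7.56) = 0.3715; fraction as HOCl = 1/(1 + 0.3715) = 0.7291.
(a) Free chlorine required for 1.4 ppm HOCl: 1.4 / 0.7291 = 1.92 ppm.
(a) FC to add: 1.92 − 0.8 = 1.12 mg/L as Cl₂.
(a) Cl₂ equivalent: 1.12 mg/L × 1,300,000 L = 1456 g.
(a) Product at 14.0% available Cl: 1456 / 0.14 = 10,400 g.
(a) Volume: 10,400 g ÷ 1.08 g/mL = 9631 mL.

(b) Volume: 1890 m³ = 1,890,000 L.
(b) Alkalinity to neutralize: (216 − 194) = 22 mg/L as CaCO₃ × 1,890,000 L = 41,580 g as CaCO₃.
(b) Equivalents of H⁺ required: 41,580 ÷ 50 g/eq = 831.6 eq = 831.6 mol HCl.
(b) Mass of HCl: 831.6 × 36.5 = 30,350 g.
(b) Mass of 31.3% solution: 30,350 / 0.313 = 96,980 g.
(b) Volume: 96,980 g ÷ 1.14 g/mL = 85,070 mL.

(a) 9.63 L; (b) 85.1 L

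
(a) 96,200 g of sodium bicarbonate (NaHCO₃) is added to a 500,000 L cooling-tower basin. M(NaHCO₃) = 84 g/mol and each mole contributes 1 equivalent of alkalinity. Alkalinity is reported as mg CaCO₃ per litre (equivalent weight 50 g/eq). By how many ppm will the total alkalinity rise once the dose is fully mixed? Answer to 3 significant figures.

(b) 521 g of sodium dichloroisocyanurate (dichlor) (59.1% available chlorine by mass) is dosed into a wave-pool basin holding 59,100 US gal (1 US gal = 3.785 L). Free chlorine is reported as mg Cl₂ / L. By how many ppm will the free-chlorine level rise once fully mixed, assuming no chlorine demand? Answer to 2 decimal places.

(a) 115 ppm; (b) 1.38 ppm

(a) Moles of NaHCO₃: 96,200 g ÷ 84 g/mol = 1145 mol → 1145 eq of alkalinity.
(a) As CaCO₃: 1145 eq × 50 g/eq = 57,260 g.
(a) Rise: 57,260 g / 500,000 L × 1000 = 114.5 mg/L.

(b) Volume: 59,100 US gal × 3.785 L/gal = 223,694 L.
(b) Available chlorine delivered: 521 g × 0.591 = 307.9 g as Cl₂.
(b) Concentration rise: 307.9 g / 223,694 L = 1.376 mg/L = 1.38 ppm.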